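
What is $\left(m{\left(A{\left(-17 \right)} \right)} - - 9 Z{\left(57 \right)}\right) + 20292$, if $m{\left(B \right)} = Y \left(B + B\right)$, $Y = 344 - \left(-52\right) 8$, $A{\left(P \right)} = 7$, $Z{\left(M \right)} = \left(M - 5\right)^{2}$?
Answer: $55268$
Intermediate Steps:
$Z{\left(M \right)} = \left(-5 + M\right)^{2}$
$Y = 760$ ($Y = 344 - -416 = 344 + 416 = 760$)
$m{\left(B \right)} = 1520 B$ ($m{\left(B \right)} = 760 \left(B + B\right) = 760 \cdot 2 B = 1520 B$)
$\left(m{\left(A{\left(-17 \right)} \right)} - - 9 Z{\left(57 \right)}\right) + 20292 = \left(1520 \cdot 7 - - 9 \left(-5 + 57\right)^{2}\right) + 20292 = \left(10640 - - 9 \cdot 52^{2}\right) + 20292 = \left(10640 - \left(-9\right) 2704\right) + 20292 = \left(10640 - -24336\right) + 20292 = \left(10640 + 24336\right) + 20292 = 34976 + 20292 = 55268$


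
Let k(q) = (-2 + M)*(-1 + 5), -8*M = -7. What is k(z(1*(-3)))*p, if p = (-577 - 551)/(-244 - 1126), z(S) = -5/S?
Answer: -2538/685 ≈ -3.7051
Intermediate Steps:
M = 7/8 (M = -1/8*(-7) = 7/8 ≈ 0.87500)
k(q) = -9/2 (k(q) = (-2 + 7/8)*(-1 + 5) = -9/8*4 = -9/2)
p = 564/685 (p = -1128/(-1370) = -1128*(-1/1370) = 564/685 ≈ 0.82336)
k(z(1*(-3)))*p = -9/2*564/685 = -2538/685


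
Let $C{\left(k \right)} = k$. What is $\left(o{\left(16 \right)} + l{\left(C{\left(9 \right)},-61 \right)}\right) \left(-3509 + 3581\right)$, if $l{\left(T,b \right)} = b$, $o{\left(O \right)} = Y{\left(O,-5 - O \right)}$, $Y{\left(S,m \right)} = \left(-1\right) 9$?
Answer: $-5040$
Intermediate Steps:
$Y{\left(S,m \right)} = -9$
$o{\left(O \right)} = -9$
$\left(o{\left(16 \right)} + l{\left(C{\left(9 \right)},-61 \right)}\right) \left(-3509 + 3581\right) = \left(-9 - 61\right) \left(-3509 + 3581\right) = \left(-70\right) 72 = -5040$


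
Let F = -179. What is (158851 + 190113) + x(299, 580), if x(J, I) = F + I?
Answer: 349365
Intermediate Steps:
x(J, I) = -179 + I
(158851 + 190113) + x(299, 580) = (158851 + 190113) + (-179 + 580) = 348964 + 401 = 349365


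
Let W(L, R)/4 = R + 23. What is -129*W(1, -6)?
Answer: -8772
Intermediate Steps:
W(L, R) = 92 + 4*R (W(L, R) = 4*(R + 23) = 4*(23 + R) = 92 + 4*R)
-129*W(1, -6) = -129*(92 + 4*(-6)) = -129*(92 - 24) = -129*68 = -8772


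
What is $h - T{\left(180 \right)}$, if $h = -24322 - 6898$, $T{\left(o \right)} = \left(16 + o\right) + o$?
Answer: $-31596$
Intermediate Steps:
$T{\left(o \right)} = 16 + 2 o$
$h = -31220$ ($h = -24322 - 6898 = -31220$)
$h - T{\left(180 \right)} = -31220 - \left(16 + 2 \cdot 180\right) = -31220 - \left(16 + 360\right) = -31220 - 376 = -31596$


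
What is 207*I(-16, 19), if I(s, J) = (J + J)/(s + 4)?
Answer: -1311/2 ≈ -655.50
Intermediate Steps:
I(s, J) = 2*J/(4 + s) (I(s, J) = (2*J)/(4 + s) = 2*J/(4 + s))
207*I(-16, 19) = 207*(2*19/(4 - 16)) = 207*(2*19/(-12)) = 207*(2*19*(-1/12)) = 207*(-19/6) = -1311/2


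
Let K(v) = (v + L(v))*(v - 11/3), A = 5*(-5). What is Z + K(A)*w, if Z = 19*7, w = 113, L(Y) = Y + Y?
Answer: 243083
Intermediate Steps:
L(Y) = 2*Y
Z = 133
A = -25
K(v) = 3*v*(-11/3 + v) (K(v) = (v + 2*v)*(v - 11/3) = (3*v)*(v - 11*⅓) = (3*v)*(v - 11/3) = (3*v)*(-11/3 + v) = 3*v*(-11/3 + v))
Z + K(A)*w = 133 - 25*(-11 + 3*(-25))*113 = 133 - 25*(-11 - 75)*113 = 133 - 25*(-86)*113 = 133 + 2150*113 = 133 + 242950 = 243083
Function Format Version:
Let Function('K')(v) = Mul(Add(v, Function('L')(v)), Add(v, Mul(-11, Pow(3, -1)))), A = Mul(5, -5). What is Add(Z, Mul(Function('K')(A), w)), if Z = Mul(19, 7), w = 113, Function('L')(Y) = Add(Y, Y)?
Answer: 243083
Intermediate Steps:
Function('L')(Y) = Mul(2, Y)
Z = 133
A = -25
Function('K')(v) = Mul(3, v, Add(Rational(-11, 3), v)) (Function('K')(v) = Mul(Add(v, Mul(2, v)), Add(v, Mul(-11, Pow(3, -1)))) = Mul(Mul(3, v), Add(v, Mul(-11, Rational(1, 3)))) = Mul(Mul(3, v), Add(v, Rational(-11, 3))) = Mul(Mul(3, v), Add(Rational(-11, 3), v)) = Mul(3, v, Add(Rational(-11, 3), v)))
Add(Z, Mul(Function('K')(A), w)) = Add(133, Mul(Mul(-25, Add(-11, Mul(3, -25))), 113)) = Add(133, Mul(Mul(-25, Add(-11, -75)), 113)) = Add(133, Mul(Mul(-25, -86), 113)) = Add(133, Mul(2150, 113)) = Add(133, 242950) = 243083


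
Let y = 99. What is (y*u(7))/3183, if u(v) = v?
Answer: 231/1061 ≈ 0.21772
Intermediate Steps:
(y*u(7))/3183 = (99*7)/3183 = 693*(1/3183) = 231/1061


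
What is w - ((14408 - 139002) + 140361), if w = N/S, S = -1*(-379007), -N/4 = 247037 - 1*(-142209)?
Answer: -5977360353/379007 ≈ -15771.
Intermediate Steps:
N = -1556984 (N = -4*(247037 - 1*(-142209)) = -4*(247037 + 142209) = -4*389246 = -1556984)
S = 379007
w = -1556984/379007 ≈ -4.1081
w - ((14408 - 139002) + 140361) = -1556984/379007 - ((14408 - 139002) + 140361) = -1556984/379007 - (-124594 + 140361) = -1556984/379007 - 1*15767 = -1556984/379007 - 15767 = -5977360353/379007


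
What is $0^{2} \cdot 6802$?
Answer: $0$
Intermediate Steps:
$0^{2} \cdot 6802 = 0 \cdot 6802 = 0$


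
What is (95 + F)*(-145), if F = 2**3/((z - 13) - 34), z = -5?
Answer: -178785/13 ≈ -13753.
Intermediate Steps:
F = -2/13 (F = 2**3/((-5 - 13) - 34) = 8/(-18 - 34) = 8/(-52) = 8*(-1/52) = -2/13 ≈ -0.15385)
(95 + F)*(-145) = (95 - 2/13)*(-145) = (1233/13)*(-145) = -178785/13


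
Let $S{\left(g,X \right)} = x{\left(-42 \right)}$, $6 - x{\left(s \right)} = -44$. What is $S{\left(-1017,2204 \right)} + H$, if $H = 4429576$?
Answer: $4429626$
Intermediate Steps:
$x{\left(s \right)} = 50$ ($x{\left(s \right)} = 6 - -44 = 6 + 44 = 50$)
$S{\left(g,X \right)} = 50$
$S{\left(-1017,2204 \right)} + H = 50 + 4429576 = 4429626$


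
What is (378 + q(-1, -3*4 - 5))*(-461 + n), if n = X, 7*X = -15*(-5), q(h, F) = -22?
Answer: -1122112/7 ≈ -1.6030e+5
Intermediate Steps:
X = 75/7 (X = (-15*(-5))/7 = (⅐)*75 = 75/7 ≈ 10.714)
n = 75/7 ≈ 10.714
(378 + q(-1, -3*4 - 5))*(-461 + n) = (378 - 22)*(-461 + 75/7) = 356*(-3152/7) = -1122112/7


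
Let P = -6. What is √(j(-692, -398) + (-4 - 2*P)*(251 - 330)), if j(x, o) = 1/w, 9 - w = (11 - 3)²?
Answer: I*√1911855/55 ≈ 25.14*I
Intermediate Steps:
w = -55 (w = 9 - (11 - 3)² = 9 - 1*8² = 9 - 1*64 = 9 - 64 = -55)
j(x, o) = -1/55 (j(x, o) = 1/(-55) = -1/55)
√(j(-692, -398) + (-4 - 2*P)*(251 - 330)) = √(-1/55 + (-4 - 2*(-6))*(251 - 330)) = √(-1/55 + (-4 + 12)*(-79)) = √(-1/55 + 8*(-79)) = √(-1/55 - 632) = √(-34761/55) = I*√1911855/55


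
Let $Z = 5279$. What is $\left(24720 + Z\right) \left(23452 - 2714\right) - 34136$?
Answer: $622085126$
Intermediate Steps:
$\left(24720 + Z\right) \left(23452 - 2714\right) - 34136 = \left(24720 + 5279\right) \left(23452 - 2714\right) - 34136 = 29999 \cdot 20738 - 34136 = 622119262 - 34136 = 622085126$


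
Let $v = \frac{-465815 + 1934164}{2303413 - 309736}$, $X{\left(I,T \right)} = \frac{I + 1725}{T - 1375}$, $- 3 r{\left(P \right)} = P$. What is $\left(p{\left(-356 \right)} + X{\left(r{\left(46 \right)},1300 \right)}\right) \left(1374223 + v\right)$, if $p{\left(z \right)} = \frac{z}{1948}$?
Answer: $- \frac{1379658969231759872}{43691431455} \approx -3.1577 \cdot 10^{7}$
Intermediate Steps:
$r{\left(P \right)} = - \frac{P}{3}$
$p{\left(z \right)} = \frac{z}{1948}$ ($p{\left(z \right)} = z \frac{1}{1948} = \frac{z}{1948}$)
$X{\left(I,T \right)} = \frac{1725 + I}{-1375 + T}$
$v = \frac{1468349}{1993677} \approx 0.7365$
$\left(p{\left(-356 \right)} + X{\left(r{\left(46 \right)},1300 \right)}\right) \left(1374223 + v\right) = \left(\frac{1}{1948} \left(-356\right) + \frac{1725 - \frac{46}{3}}{-1375 + 1300}\right) \left(1374223 + \frac{1468349}{1993677}\right) = \left(- \frac{89}{487} + \frac{1725 - \frac{46}{3}}{-75}\right) \frac{2739758256320}{1993677} = \left(- \frac{89}{487} - \frac{5129}{225}\right) \frac{2739758256320}{1993677} = \left(- \frac{2517848}{109575}\right) \frac{2739758256320}{1993677} = - \frac{1379658969231759872}{43691431455}$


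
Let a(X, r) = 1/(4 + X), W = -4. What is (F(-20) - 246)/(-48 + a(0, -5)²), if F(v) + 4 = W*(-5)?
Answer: 3680/767 ≈ 4.7979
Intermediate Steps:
F(v) = 16 (F(v) = -4 - 4*(-5) = -4 + 20 = 16)
(F(-20) - 246)/(-48 + a(0, -5)²) = (16 - 246)/(-48 + (1/(4 + 0))²) = -230/(-48 + (1/4)²) = -230/(-48 + (¼)²) = -230/(-48 + 1/16) = -230/(-767/16) = -230*(-16/767) = 3680/767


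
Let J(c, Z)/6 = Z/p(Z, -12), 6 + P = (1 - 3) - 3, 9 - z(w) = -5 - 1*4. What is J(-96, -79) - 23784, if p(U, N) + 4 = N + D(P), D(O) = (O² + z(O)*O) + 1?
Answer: -1093827/46 ≈ -23779.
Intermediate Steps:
z(w) = 18 (z(w) = 9 - (-5 - 1*4) = 9 - (-5 - 4) = 9 - 1*(-9) = 9 + 9 = 18)
P = -11 (P = -6 + ((1 - 3) - 3) = -6 + (-2 - 3) = -6 - 5 = -11)
D(O) = 1 + O² + 18*O (D(O) = (O² + 18*O) + 1 = 1 + O² + 18*O)
p(U, N) = -80 + N (p(U, N) = -4 + (N + (1 + (-11)² + 18*(-11))) = -4 + (N + (1 + 121 - 198)) = -4 + (N - 76) = -4 + (-76 + N) = -80 + N)
J(c, Z) = -3*Z/46 (J(c, Z) = 6*(Z/(-80 - 12)) = 6*(Z/(-92)) = 6*(Z*(-1/92)) = 6*(-Z/92) = -3*Z/46)
J(-96, -79) - 23784 = -3/46*(-79) - 23784 = 237/46 - 23784 = -1093827/46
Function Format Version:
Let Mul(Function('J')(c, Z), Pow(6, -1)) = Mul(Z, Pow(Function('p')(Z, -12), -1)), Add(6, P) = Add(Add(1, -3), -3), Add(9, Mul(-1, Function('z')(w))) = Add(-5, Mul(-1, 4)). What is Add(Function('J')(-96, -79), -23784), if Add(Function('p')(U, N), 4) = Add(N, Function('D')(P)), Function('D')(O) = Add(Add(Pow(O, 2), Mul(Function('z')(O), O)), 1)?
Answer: Rational(-1093827, 46) ≈ -23779.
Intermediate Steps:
Function('z')(w) = 18 (Function('z')(w) = Add(9, Mul(-1, Add(-5, Mul(-1, 4)))) = Add(9, Mul(-1, Add(-5, -4))) = Add(9, Mul(-1, -9)) = Add(9, 9) = 18)
P = -11 (P = Add(-6, Add(Add(1, -3), -3)) = Add(-6, Add(-2, -3)) = Add(-6, -5) = -11)
Function('D')(O) = Add(1, Pow(O, 2), Mul(18, O)) (Function('D')(O) = Add(Add(Pow(O, 2), Mul(18, O)), 1) = Add(1, Pow(O, 2), Mul(18, O)))
Function('p')(U, N) = Add(-80, N) (Function('p')(U, N) = Add(-4, Add(N, Add(1, Pow(-11, 2), Mul(18, -11)))) = Add(-4, Add(N, Add(1, 121, -198))) = Add(-4, Add(N, -76)) = Add(-4, Add(-76, N)) = Add(-80, N))
Function('J')(c, Z) = Mul(Rational(-3, 46), Z) (Function('J')(c, Z) = Mul(6, Mul(Z, Pow(Add(-80, -12), -1))) = Mul(6, Mul(Z, Pow(-92, -1))) = Mul(6, Mul(Z, Rational(-1, 92))) = Mul(6, Mul(Rational(-1, 92), Z)) = Mul(Rational(-3, 46), Z))
Add(Function('J')(-96, -79), -23784) = Add(Mul(Rational(-3, 46), -79), -23784) = Add(Rational(237, 46), -23784) = Rational(-1093827, 46)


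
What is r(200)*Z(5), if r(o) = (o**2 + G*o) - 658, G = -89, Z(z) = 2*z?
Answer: 215420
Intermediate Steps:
r(o) = -658 + o**2 - 89*o (r(o) = (o**2 - 89*o) - 658 = -658 + o**2 - 89*o)
r(200)*Z(5) = (-658 + 200**2 - 89*200)*(2*5) = (-658 + 40000 - 17800)*10 = 21542*10 = 215420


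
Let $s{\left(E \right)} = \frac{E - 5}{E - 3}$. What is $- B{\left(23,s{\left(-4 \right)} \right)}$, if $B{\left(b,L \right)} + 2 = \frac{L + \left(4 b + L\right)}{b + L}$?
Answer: $- \frac{161}{85} \approx -1.8941$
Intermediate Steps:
$s{\left(E \right)} = \frac{-5 + E}{-3 + E}$
$B{\left(b,L \right)} = -2 + \frac{2 L + 4 b}{L + b}$ ($B{\left(b,L \right)} = -2 + \frac{L + \left(4 b + L\right)}{b + L} = -2 + \frac{L + \left(L + 4 b\right)}{L + b} = -2 + \frac{2 L + 4 b}{L + b}$)
$- B{\left(23,s{\left(-4 \right)} \right)} = - \frac{2 \cdot 23}{\frac{-5 - 4}{-3 - 4} + 23} = - \frac{2 \cdot 23}{\frac{1}{-7} \left(-9\right) + 23} = - \frac{2 \cdot 23}{\left(- \frac{1}{7}\right) \left(-9\right) + 23} = - \frac{2 \cdot 23}{\frac{9}{7} + 23} = - \frac{2 \cdot 23}{\frac{170}{7}} = - \frac{2 \cdot 23 \cdot 7}{170} = \left(-1\right) \frac{161}{85} = - \frac{161}{85}$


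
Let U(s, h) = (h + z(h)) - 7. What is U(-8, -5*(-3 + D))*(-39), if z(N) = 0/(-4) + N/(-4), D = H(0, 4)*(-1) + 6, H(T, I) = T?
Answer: 2847/4 ≈ 711.75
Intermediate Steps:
D = 6 (D = 0*(-1) + 6 = 0 + 6 = 6)
z(N) = -N/4 (z(N) = 0*(-¼) + N*(-¼) = 0 - N/4 = -N/4)
U(s, h) = -7 + 3*h/4 (U(s, h) = (h - h/4) - 7 = 3*h/4 - 7 = -7 + 3*h/4)
U(-8, -5*(-3 + D))*(-39) = (-7 + 3*(-5*(-3 + 6))/4)*(-39) = (-7 + 3*(-5*3)/4)*(-39) = (-7 + (¾)*(-15))*(-39) = (-7 - 45/4)*(-39) = -73/4*(-39) = 2847/4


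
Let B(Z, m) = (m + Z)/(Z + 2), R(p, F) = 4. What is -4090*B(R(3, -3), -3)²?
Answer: -2045/18 ≈ -113.61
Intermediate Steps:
B(Z, m) = (Z + m)/(2 + Z)
-4090*B(R(3, -3), -3)² = -4090*(4 - 3)²/(2 + 4)² = -4090*(1/6)² = -4090*((⅙)*1)² = -4090*(⅙)² = -4090*1/36 = -2045/18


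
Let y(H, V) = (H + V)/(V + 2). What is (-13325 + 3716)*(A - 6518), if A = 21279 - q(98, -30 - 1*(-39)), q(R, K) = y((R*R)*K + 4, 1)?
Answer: 135032074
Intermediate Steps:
y(H, V) = (H + V)/(2 + V)
q(R, K) = 5/3 + K*R²/3 (q(R, K) = (((R*R)*K + 4) + 1)/(2 + 1) = ((R²*K + 4) + 1)/3 = ((K*R² + 4) + 1)/3 = ((4 + K*R²) + 1)/3 = (5 + K*R²)/3 = 5/3 + K*R²/3)
A = -22604/3 (A = 21279 - (5/3 + (⅓)*(-30 - 1*(-39))*98²) = 21279 - (5/3 + (⅓)*(-30 + 39)*9604) = 21279 - (5/3 + (⅓)*9*9604) = 21279 - (5/3 + 28812) = 21279 - 1*86441/3 = 21279 - 86441/3 = -22604/3 ≈ -7534.7)
(-13325 + 3716)*(A - 6518) = (-13325 + 3716)*(-22604/3 - 6518) = -9609*(-42158/3) = 135032074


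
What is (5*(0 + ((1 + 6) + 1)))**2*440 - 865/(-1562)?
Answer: 1099648865/1562 ≈ 7.0400e+5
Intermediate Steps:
(5*(0 + ((1 + 6) + 1)))**2*440 - 865/(-1562) = (5*(0 + (7 + 1)))**2*440 - 865*(-1/1562) = (5*(0 + 8))**2*440 + 865/1562 = (5*8)**2*440 + 865/1562 = 40**2*440 + 865/1562 = 1600*440 + 865/1562 = 704000 + 865/1562 = 1099648865/1562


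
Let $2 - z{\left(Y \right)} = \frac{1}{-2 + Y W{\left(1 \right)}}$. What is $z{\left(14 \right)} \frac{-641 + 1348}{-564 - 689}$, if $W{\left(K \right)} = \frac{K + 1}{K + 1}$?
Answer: $- \frac{2323}{2148} \approx -1.0815$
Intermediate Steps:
$W{\left(K \right)} = 1$ ($W{\left(K \right)} = \frac{1 + K}{1 + K} = 1$)
$z{\left(Y \right)} = 2 - \frac{1}{-2 + Y}$ ($z{\left(Y \right)} = 2 - \frac{1}{-2 + Y 1} = 2 - \frac{1}{-2 + Y}$)
$z{\left(14 \right)} \frac{-641 + 1348}{-564 - 689} = \frac{-5 + 2 \cdot 14}{-2 + 14} \frac{-641 + 1348}{-564 - 689} = \frac{-5 + 28}{12} \frac{707}{-1253} = \frac{1}{12} \cdot 23 \cdot 707 \left(- \frac{1}{1253}\right) = \frac{23}{12} \left(- \frac{101}{179}\right) = - \frac{2323}{2148}$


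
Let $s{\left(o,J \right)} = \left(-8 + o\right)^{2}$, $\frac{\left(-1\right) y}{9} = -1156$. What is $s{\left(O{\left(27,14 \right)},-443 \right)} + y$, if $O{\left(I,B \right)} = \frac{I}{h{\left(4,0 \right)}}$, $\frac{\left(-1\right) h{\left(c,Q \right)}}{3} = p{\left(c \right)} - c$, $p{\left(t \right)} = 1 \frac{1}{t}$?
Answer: $\frac{260884}{25} \approx 10435.0$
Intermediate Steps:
$y = 10404$ ($y = \left(-9\right) \left(-1156\right) = 10404$)
$p{\left(t \right)} = \frac{1}{t}$
$h{\left(c,Q \right)} = - \frac{3}{c} + 3 c$ ($h{\left(c,Q \right)} = - 3 \left(\frac{1}{c} - c\right) = - \frac{3}{c} + 3 c$)
$O{\left(I,B \right)} = \frac{4 I}{45}$ ($O{\left(I,B \right)} = \frac{I}{- \frac{3}{4} + 3 \cdot 4} = \frac{I}{\left(-3\right) \frac{1}{4} + 12} = \frac{I}{- \frac{3}{4} + 12} = \frac{I}{\frac{45}{4}} = I \frac{4}{45} = \frac{4 I}{45}$)
$s{\left(O{\left(27,14 \right)},-443 \right)} + y = \left(-8 + \frac{4}{45} \cdot 27\right)^{2} + 10404 = \left(-8 + \frac{12}{5}\right)^{2} + 10404 = \left(- \frac{28}{5}\right)^{2} + 10404 = \frac{784}{25} + 10404 = \frac{260884}{25}$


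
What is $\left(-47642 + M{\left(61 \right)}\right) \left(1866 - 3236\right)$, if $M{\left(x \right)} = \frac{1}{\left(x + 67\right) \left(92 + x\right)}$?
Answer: $\frac{639119334995}{9792} \approx 6.527 \cdot 10^{7}$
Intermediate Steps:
$M{\left(x \right)} = \frac{1}{\left(67 + x\right) \left(92 + x\right)}$
$\left(-47642 + M{\left(61 \right)}\right) \left(1866 - 3236\right) = \left(-47642 + \frac{1}{6164 + 61^{2} + 159 \cdot 61}\right) \left(1866 - 3236\right) = \left(-47642 + \frac{1}{6164 + 3721 + 9699}\right) \left(-1370\right) = \left(-47642 + \frac{1}{19584}\right) \left(-1370\right) = \left(- \frac{933020927}{19584}\right) \left(-1370\right) = \frac{639119334995}{9792}$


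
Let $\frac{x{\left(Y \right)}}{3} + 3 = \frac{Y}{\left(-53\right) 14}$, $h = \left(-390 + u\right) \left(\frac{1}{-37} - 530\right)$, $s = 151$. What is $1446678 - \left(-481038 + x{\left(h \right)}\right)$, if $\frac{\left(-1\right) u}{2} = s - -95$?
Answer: $\frac{3783975204}{1961} \approx 1.9296 \cdot 10^{6}$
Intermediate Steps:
$u = -492$ ($u = - 2 \left(151 - -95\right) = - 2 \left(151 + 95\right) = \left(-2\right) 246 = -492$)
$h = \frac{17296902}{37}$ ($h = \left(-390 - 492\right) \left(\frac{1}{-37} - 530\right) = - 882 \left(- \frac{1}{37} - 530\right) = \left(-882\right) \left(- \frac{19611}{37}\right) = \frac{17296902}{37} \approx 4.6748 \cdot 10^{5}$)
$x{\left(Y \right)} = -9 - \frac{3 Y}{742}$ ($x{\left(Y \right)} = -9 + 3 \frac{Y}{\left(-53\right) 14} = -9 + 3 \frac{Y}{-742} = -9 + 3 Y \left(- \frac{1}{742}\right) = -9 + 3 \left(- \frac{Y}{742}\right) = -9 - \frac{3 Y}{742}$)
$1446678 - \left(-481038 + x{\left(h \right)}\right) = 1446678 + \left(481038 - \left(-9 - \frac{3706479}{1961}\right)\right) = 1446678 + \left(481038 - - \frac{3724128}{1961}\right) = 1446678 + \left(481038 + \frac{3724128}{1961}\right) = 1446678 + \frac{947039646}{1961} = \frac{3783975204}{1961}$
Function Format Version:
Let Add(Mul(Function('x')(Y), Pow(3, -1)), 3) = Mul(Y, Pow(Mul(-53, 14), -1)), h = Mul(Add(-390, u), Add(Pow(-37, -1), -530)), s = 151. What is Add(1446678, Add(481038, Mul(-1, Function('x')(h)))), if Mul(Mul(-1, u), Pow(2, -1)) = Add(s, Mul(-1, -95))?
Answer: Rational(3783975204, 1961) ≈ 1.9296e+6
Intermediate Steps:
u = -492 (u = Mul(-2, Add(151, Mul(-1, -95))) = Mul(-2, Add(151, 95)) = Mul(-2, 246) = -492)
h = Rational(17296902, 37) (h = Mul(Add(-390, -492), Add(Pow(-37, -1), -530)) = Mul(-882, Add(Rational(-1, 37), -530)) = Mul(-882, Rational(-19611, 37)) = Rational(17296902, 37) ≈ 4.6748e+5)
Function('x')(Y) = Add(-9, Mul(Rational(-3, 742), Y)) (Function('x')(Y) = Add(-9, Mul(3, Mul(Y, Pow(Mul(-53, 14), -1)))) = Add(-9, Mul(3, Mul(Y, Pow(-742, -1)))) = Add(-9, Mul(3, Mul(Y, Rational(-1, 742)))) = Add(-9, Mul(3, Mul(Rational(-1, 742), Y))) = Add(-9, Mul(Rational(-3, 742), Y)))
Add(1446678, Add(481038, Mul(-1, Function('x')(h)))) = Add(1446678, Add(481038, Mul(-1, Add(-9, Mul(Rational(-3, 742), Rational(17296902, 37)))))) = Add(1446678, Add(481038, Mul(-1, Add(-9, Rational(-3706479, 1961))))) = Add(1446678, Add(481038, Mul(-1, Rational(-3724128, 1961)))) = Add(1446678, Add(481038, Rational(3724128, 1961))) = Add(1446678, Rational(947039646, 1961)) = Rational(3783975204, 1961)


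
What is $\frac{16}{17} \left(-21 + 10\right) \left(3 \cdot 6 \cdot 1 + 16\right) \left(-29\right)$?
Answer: $10208$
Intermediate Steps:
$\frac{16}{17} \left(-21 + 10\right) \left(3 \cdot 6 \cdot 1 + 16\right) \left(-29\right) = 16 \cdot \frac{1}{17} \left(- 11 \left(18 \cdot 1 + 16\right)\right) \left(-29\right) = \frac{16 \left(- 11 \left(18 + 16\right)\right)}{17} \left(-29\right) = \frac{16 \left(\left(-11\right) 34\right)}{17} \left(-29\right) = \frac{16}{17} \left(-374\right) \left(-29\right) = \left(-352\right) \left(-29\right) = 10208$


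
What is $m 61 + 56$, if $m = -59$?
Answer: $-3543$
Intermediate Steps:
$m 61 + 56 = \left(-59\right) 61 + 56 = -3599 + 56 = -3543$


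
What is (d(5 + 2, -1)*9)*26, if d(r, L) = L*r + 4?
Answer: -702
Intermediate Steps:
d(r, L) = 4 + L*r
(d(5 + 2, -1)*9)*26 = ((4 - (5 + 2))*9)*26 = ((4 - 1*7)*9)*26 = ((4 - 7)*9)*26 = -3*9*26 = -27*26 = -702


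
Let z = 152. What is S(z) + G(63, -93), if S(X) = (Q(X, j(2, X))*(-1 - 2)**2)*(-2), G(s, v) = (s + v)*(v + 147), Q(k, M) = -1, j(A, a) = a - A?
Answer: -1602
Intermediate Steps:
G(s, v) = (147 + v)*(s + v) (G(s, v) = (s + v)*(147 + v) = (147 + v)*(s + v))
S(X) = 18 (S(X) = -(-1 - 2)**2*(-2) = -1*(-3)**2*(-2) = -1*9*(-2) = -9*(-2) = 18)
S(z) + G(63, -93) = 18 + ((-93)**2 + 147*63 + 147*(-93) + 63*(-93)) = 18 + (8649 + 9261 - 13671 - 5859) = 18 - 1620 = -1602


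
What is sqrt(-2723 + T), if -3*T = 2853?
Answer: I*sqrt(3674) ≈ 60.614*I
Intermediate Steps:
T = -951 (T = -1/3*2853 = -951)
sqrt(-2723 + T) = sqrt(-2723 - 951) = sqrt(-3674) = I*sqrt(3674)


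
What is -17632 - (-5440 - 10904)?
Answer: -1288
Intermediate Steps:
-17632 - (-5440 - 10904) = -17632 - 1*(-16344) = -17632 + 16344 = -1288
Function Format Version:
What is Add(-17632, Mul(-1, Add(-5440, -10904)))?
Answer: -1288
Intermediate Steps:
Add(-17632, Mul(-1, Add(-5440, -10904))) = Add(-17632, Mul(-1, -16344)) = Add(-17632, 16344) = -1288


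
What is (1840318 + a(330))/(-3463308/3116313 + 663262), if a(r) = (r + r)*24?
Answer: 321353850303/114829362761 ≈ 2.7985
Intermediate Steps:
a(r) = 48*r (a(r) = (2*r)*24 = 48*r)
(1840318 + a(330))/(-3463308/3116313 + 663262) = (1840318 + 48*330)/(-3463308/3116313 + 663262) = (1840318 + 15840)/(-3463308*1/3116313 + 663262) = 1856158/(-384812/346257 + 663262) = 1856158/(229658725522/346257) = 1856158*(346257/229658725522) = 321353850303/114829362761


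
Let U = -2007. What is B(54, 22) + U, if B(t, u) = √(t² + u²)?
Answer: -2007 + 10*√34 ≈ -1948.7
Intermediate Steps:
B(54, 22) + U = √(54² + 22²) - 2007 = √(2916 + 484) - 2007 = √3400 - 2007 = 10*√34 - 2007 = -2007 + 10*√34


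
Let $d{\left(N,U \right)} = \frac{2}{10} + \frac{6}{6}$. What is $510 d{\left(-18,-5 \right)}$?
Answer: $612$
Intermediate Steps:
$d{\left(N,U \right)} = \frac{6}{5}$ ($d{\left(N,U \right)} = 2 \cdot \frac{1}{10} + 6 \cdot \frac{1}{6} = \frac{1}{5} + 1 = \frac{6}{5}$)
$510 d{\left(-18,-5 \right)} = 510 \cdot \frac{6}{5} = 612$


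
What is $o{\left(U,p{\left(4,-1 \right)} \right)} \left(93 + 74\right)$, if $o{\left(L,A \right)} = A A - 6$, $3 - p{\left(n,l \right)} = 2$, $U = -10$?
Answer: $-835$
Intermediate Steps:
$p{\left(n,l \right)} = 1$ ($p{\left(n,l \right)} = 3 - 2 = 1$)
$o{\left(L,A \right)} = -6 + A^{2}$ ($o{\left(L,A \right)} = A^{2} - 6 = -6 + A^{2}$)
$o{\left(U,p{\left(4,-1 \right)} \right)} \left(93 + 74\right) = \left(-6 + 1^{2}\right) \left(93 + 74\right) = \left(-6 + 1\right) 167 = \left(-5\right) 167 = -835$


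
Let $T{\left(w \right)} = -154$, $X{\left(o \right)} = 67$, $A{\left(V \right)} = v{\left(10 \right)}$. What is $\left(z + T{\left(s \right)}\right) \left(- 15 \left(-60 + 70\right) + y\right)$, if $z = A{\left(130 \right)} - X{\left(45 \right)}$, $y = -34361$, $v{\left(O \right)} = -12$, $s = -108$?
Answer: $8041063$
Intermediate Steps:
$A{\left(V \right)} = -12$
$z = -79$ ($z = -12 - 67 = -79$)
$\left(z + T{\left(s \right)}\right) \left(- 15 \left(-60 + 70\right) + y\right) = \left(-79 - 154\right) \left(- 15 \left(-60 + 70\right) - 34361\right) = - 233 \left(\left(-15\right) 10 - 34361\right) = - 233 \left(-150 - 34361\right) = \left(-233\right) \left(-34511\right) = 8041063$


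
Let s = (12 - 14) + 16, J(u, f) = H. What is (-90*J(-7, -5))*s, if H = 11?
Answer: -13860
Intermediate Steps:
J(u, f) = 11
s = 14 (s = -2 + 16 = 14)
(-90*J(-7, -5))*s = -90*11*14 = -990*14 = -13860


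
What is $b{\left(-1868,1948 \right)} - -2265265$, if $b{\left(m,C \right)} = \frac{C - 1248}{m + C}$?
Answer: $\frac{9061095}{4} \approx 2.2653 \cdot 10^{6}$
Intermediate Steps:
$b{\left(m,C \right)} = \frac{-1248 + C}{C + m}$
$b{\left(-1868,1948 \right)} - -2265265 = \frac{-1248 + 1948}{1948 - 1868} - -2265265 = \frac{1}{80} \cdot 700 + 2265265 = \frac{35}{4} + 2265265 = \frac{9061095}{4}$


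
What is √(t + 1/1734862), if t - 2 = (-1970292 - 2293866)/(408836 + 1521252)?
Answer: I*√36668050804678996076109/418554540982 ≈ 0.4575*I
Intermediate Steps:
t = -201991/965044 (t = 2 + (-1970292 - 2293866)/(408836 + 1521252) = 2 - 4264158/1930088 = 2 - 4264158*1/1930088 = 2 - 2132079/965044 = -201991/965044 ≈ -0.20931)
√(t + 1/1734862) = √(-201991/965044 + 1/1734862) = √(-175212772599/837109081964) = I*√36668050804678996076109/418554540982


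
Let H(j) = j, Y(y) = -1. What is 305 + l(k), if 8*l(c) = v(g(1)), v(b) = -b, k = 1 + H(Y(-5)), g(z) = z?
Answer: 2439/8 ≈ 304.88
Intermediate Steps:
k = 0 (k = 1 - 1 = 0)
l(c) = -⅛ (l(c) = (-1*1)/8 = (⅛)*(-1) = -⅛)
305 + l(k) = 305 - ⅛ = 2439/8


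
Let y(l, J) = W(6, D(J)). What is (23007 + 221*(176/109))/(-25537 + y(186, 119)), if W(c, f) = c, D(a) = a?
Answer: -2546659/2782879 ≈ -0.91512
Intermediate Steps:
y(l, J) = 6
(23007 + 221*(176/109))/(-25537 + y(186, 119)) = (23007 + 221*(176/109))/(-25537 + 6) = (23007 + 221*(176*(1/109)))/(-25531) = (23007 + 221*(176/109))*(-1/25531) = (23007 + 38896/109)*(-1/25531) = (2546659/109)*(-1/25531) = -2546659/2782879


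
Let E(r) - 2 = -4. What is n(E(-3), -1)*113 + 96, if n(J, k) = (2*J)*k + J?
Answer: 322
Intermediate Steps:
E(r) = -2 (E(r) = 2 - 4 = -2)
n(J, k) = J + 2*J*k (n(J, k) = 2*J*k + J = J + 2*J*k)
n(E(-3), -1)*113 + 96 = -2*(1 + 2*(-1))*113 + 96 = -2*(1 - 2)*113 + 96 = -2*(-1)*113 + 96 = 2*113 + 96 = 226 + 96 = 322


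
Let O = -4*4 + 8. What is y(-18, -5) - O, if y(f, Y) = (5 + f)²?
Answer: 177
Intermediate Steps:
O = -8 (O = -16 + 8 = -8)
y(-18, -5) - O = (5 - 18)² - 1*(-8) = (-13)² + 8 = 169 + 8 = 177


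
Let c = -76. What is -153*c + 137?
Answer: 11765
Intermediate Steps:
-153*c + 137 = -153*(-76) + 137 = 11628 + 137 = 11765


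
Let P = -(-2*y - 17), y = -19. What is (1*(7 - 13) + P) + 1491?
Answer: 1464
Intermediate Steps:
P = -21 (P = -(-2*(-19) - 17) = -(38 - 17) = -1*21 = -21)
(1*(7 - 13) + P) + 1491 = (1*(7 - 13) - 21) + 1491 = (1*(-6) - 21) + 1491 = (-6 - 21) + 1491 = -27 + 1491 = 1464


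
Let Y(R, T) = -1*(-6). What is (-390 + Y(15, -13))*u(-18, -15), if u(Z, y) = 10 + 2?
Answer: -4608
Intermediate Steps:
u(Z, y) = 12
Y(R, T) = 6
(-390 + Y(15, -13))*u(-18, -15) = (-390 + 6)*12 = -384*12 = -4608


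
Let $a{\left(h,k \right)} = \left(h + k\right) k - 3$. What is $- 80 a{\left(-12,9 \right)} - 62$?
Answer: $2338$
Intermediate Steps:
$a{\left(h,k \right)} = -3 + k \left(h + k\right)$ ($a{\left(h,k \right)} = k \left(h + k\right) - 3 = -3 + k \left(h + k\right)$)
$- 80 a{\left(-12,9 \right)} - 62 = - 80 \left(-3 + 9^{2} - 108\right) - 62 = - 80 \left(-3 + 81 - 108\right) - 62 = \left(-80\right) \left(-30\right) - 62 = 2400 - 62 = 2338$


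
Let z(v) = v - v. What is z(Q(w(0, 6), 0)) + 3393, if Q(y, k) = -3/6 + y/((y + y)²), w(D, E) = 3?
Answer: 3393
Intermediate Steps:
Q(y, k) = -½ + 1/(4*y) (Q(y, k) = -3*⅙ + y/((2*y)²) = -½ + y/((4*y²)) = -½ + y*(1/(4*y²)) = -½ + 1/(4*y))
z(v) = 0
z(Q(w(0, 6), 0)) + 3393 = 0 + 3393 = 3393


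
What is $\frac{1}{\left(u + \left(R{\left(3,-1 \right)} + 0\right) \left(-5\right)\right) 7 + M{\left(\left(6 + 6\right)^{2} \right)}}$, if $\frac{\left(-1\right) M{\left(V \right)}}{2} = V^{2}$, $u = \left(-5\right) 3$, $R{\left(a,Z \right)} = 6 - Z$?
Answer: $- \frac{1}{41822} \approx -2.3911 \cdot 10^{-5}$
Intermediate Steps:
$u = -15$
$M{\left(V \right)} = - 2 V^{2}$
$\frac{1}{\left(u + \left(R{\left(3,-1 \right)} + 0\right) \left(-5\right)\right) 7 + M{\left(\left(6 + 6\right)^{2} \right)}} = \frac{1}{\left(-15 + \left(\left(6 - -1\right) + 0\right) \left(-5\right)\right) 7 - 2 \left(\left(6 + 6\right)^{2}\right)^{2}} = \frac{1}{\left(-15 + \left(\left(6 + 1\right) + 0\right) \left(-5\right)\right) 7 - 2 \left(12^{2}\right)^{2}} = \frac{1}{\left(-15 + \left(7 + 0\right) \left(-5\right)\right) 7 - 2 \cdot 144^{2}} = \frac{1}{\left(-15 + 7 \left(-5\right)\right) 7 - 41472} = \frac{1}{\left(-15 - 35\right) 7 - 41472} = \frac{1}{\left(-50\right) 7 - 41472} = \frac{1}{-350 - 41472} = \frac{1}{-41822} = - \frac{1}{41822}$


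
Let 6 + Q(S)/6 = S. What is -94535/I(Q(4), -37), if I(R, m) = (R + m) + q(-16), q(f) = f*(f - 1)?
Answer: -94535/223 ≈ -423.92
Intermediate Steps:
q(f) = f*(-1 + f)
Q(S) = -36 + 6*S
I(R, m) = 272 + R + m (I(R, m) = (R + m) - 16*(-1 - 16) = (R + m) - 16*(-17) = (R + m) + 272 = 272 + R + m)
-94535/I(Q(4), -37) = -94535/(272 + (-36 + 6*4) - 37) = -94535/(272 + (-36 + 24) - 37) = -94535/(272 - 12 - 37) = -94535/223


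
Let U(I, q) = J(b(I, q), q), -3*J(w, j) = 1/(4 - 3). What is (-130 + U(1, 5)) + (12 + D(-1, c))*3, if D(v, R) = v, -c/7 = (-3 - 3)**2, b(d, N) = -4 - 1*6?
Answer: -292/3 ≈ -97.333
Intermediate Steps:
b(d, N) = -10 (b(d, N) = -4 - 6 = -10)
J(w, j) = -1/3 (J(w, j) = -1/(3*(4 - 3)) = -1/3/1 = -1/3*1 = -1/3)
c = -252 (c = -7*(-3 - 3)**2 = -7*(-6)**2 = -7*36 = -252)
U(I, q) = -1/3
(-130 + U(1, 5)) + (12 + D(-1, c))*3 = (-130 - 1/3) + (12 - 1)*3 = -391/3 + 11*3 = -391/3 + 33 = -292/3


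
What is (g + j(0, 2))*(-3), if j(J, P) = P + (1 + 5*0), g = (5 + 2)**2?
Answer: -156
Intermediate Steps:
g = 49 (g = 7**2 = 49)
j(J, P) = 1 + P (j(J, P) = P + (1 + 0) = P + 1 = 1 + P)
(g + j(0, 2))*(-3) = (49 + (1 + 2))*(-3) = (49 + 3)*(-3) = 52*(-3) = -156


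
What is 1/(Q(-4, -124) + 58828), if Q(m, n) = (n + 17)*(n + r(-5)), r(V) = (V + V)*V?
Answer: 1/66746 ≈ 1.4982e-5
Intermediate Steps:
r(V) = 2*V**2 (r(V) = (2*V)*V = 2*V**2)
Q(m, n) = (17 + n)*(50 + n) (Q(m, n) = (n + 17)*(n + 2*(-5)**2) = (17 + n)*(n + 2*25) = (17 + n)*(n + 50) = (17 + n)*(50 + n))
1/(Q(-4, -124) + 58828) = 1/((850 + (-124)**2 + 67*(-124)) + 58828) = 1/((850 + 15376 - 8308) + 58828) = 1/(7918 + 58828) = 1/66746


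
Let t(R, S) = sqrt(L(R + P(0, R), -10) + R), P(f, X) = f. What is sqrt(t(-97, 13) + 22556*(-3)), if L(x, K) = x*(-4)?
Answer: sqrt(-67668 + sqrt(291)) ≈ 260.1*I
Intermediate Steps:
L(x, K) = -4*x
t(R, S) = sqrt(3)*sqrt(-R) (t(R, S) = sqrt(-4*(R + 0) + R) = sqrt(-4*R + R) = sqrt(-3*R) = sqrt(3)*sqrt(-R))
sqrt(t(-97, 13) + 22556*(-3)) = sqrt(sqrt(3)*sqrt(-1*(-97)) + 22556*(-3)) = sqrt(sqrt(3)*sqrt(97) - 67668) = sqrt(sqrt(291) - 67668) = sqrt(-67668 + sqrt(291))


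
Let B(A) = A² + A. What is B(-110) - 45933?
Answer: -33943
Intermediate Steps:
B(A) = A + A²
B(-110) - 45933 = -110*(1 - 110) - 45933 = -110*(-109) - 45933 = 11990 - 45933 = -33943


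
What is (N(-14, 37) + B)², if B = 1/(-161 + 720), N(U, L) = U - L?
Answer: 812706064/312481 ≈ 2600.8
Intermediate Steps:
B = 1/559 ≈ 0.0017889
(N(-14, 37) + B)² = ((-14 - 1*37) + 1/559)² = ((-14 - 37) + 1/559)² = (-51 + 1/559)² = (-28508/559)² = 812706064/312481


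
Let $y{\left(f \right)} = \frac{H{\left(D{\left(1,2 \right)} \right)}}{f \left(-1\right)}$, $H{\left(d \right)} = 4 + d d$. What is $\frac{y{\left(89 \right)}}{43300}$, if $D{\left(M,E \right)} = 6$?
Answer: $- \frac{2}{192685} \approx -1.038 \cdot 10^{-5}$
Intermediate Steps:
$H{\left(d \right)} = 4 + d^{2}$
$y{\left(f \right)} = - \frac{40}{f}$ ($y{\left(f \right)} = \frac{4 + 6^{2}}{f \left(-1\right)} = \frac{4 + 36}{\left(-1\right) f} = 40 \left(- \frac{1}{f}\right) = - \frac{40}{f}$)
$\frac{y{\left(89 \right)}}{43300} = \frac{\left(-40\right) \frac{1}{89}}{43300} = \left(-40\right) \frac{1}{89} \cdot \frac{1}{43300} = \left(- \frac{40}{89}\right) \frac{1}{43300} = - \frac{2}{192685}$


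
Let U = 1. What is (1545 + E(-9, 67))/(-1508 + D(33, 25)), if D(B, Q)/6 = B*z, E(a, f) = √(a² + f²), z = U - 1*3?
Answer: -1545/1904 - √4570/1904 ≈ -0.84695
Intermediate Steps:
z = -2 (z = 1 - 1*3 = 1 - 3 = -2)
D(B, Q) = -12*B (D(B, Q) = 6*(B*(-2)) = 6*(-2*B) = -12*B)
(1545 + E(-9, 67))/(-1508 + D(33, 25)) = (1545 + √((-9)² + 67²))/(-1508 - 12*33) = (1545 + √(81 + 4489))/(-1508 - 396) = (1545 + √4570)/(-1904) = (1545 + √4570)*(-1/1904) = -1545/1904 - √4570/1904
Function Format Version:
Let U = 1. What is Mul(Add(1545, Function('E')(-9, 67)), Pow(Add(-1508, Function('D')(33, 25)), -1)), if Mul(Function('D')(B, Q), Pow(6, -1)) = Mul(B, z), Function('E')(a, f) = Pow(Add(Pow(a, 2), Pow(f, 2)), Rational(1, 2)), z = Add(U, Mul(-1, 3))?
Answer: Add(Rational(-1545, 1904), Mul(Rational(-1, 1904), Pow(4570, Rational(1, 2)))) ≈ -0.84695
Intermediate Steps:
z = -2 (z = Add(1, Mul(-1, 3)) = Add(1, -3) = -2)
Function('D')(B, Q) = Mul(-12, B) (Function('D')(B, Q) = Mul(6, Mul(B, -2)) = Mul(6, Mul(-2, B)) = Mul(-12, B))
Mul(Add(1545, Function('E')(-9, 67)), Pow(Add(-1508, Function('D')(33, 25)), -1)) = Mul(Add(1545, Pow(Add(Pow(-9, 2), Pow(67, 2)), Rational(1, 2))), Pow(Add(-1508, Mul(-12, 33)), -1)) = Mul(Add(1545, Pow(Add(81, 4489), Rational(1, 2))), Pow(Add(-1508, -396), -1)) = Mul(Add(1545, Pow(4570, Rational(1, 2))), Pow(-1904, -1)) = Mul(Add(1545, Pow(4570, Rational(1, 2))), Rational(-1, 1904)) = Add(Rational(-1545, 1904), Mul(Rational(-1, 1904), Pow(4570, Rational(1, 2))))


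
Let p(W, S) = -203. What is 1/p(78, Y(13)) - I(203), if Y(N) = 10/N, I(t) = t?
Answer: -41210/203 ≈ -203.00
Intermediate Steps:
1/p(78, Y(13)) - I(203) = 1/(-203) - 1*203 = -1/203 - 203 = -41210/203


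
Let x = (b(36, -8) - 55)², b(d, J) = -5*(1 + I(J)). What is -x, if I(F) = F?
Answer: -400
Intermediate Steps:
b(d, J) = -5 - 5*J (b(d, J) = -5*(1 + J) = -5 - 5*J)
x = 400 (x = ((-5 - 5*(-8)) - 55)² = ((-5 + 40) - 55)² = (35 - 55)² = (-20)² = 400)
-x = -1*400 = -400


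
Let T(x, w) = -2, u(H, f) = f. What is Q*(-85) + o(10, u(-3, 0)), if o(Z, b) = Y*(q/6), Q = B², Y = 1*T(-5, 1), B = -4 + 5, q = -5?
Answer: -250/3 ≈ -83.333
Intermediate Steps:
B = 1
Y = -2 (Y = 1*(-2) = -2)
Q = 1 (Q = 1² = 1)
o(Z, b) = 5/3 (o(Z, b) = -(-10)/6 = -2*(-⅚) = 5/3)
Q*(-85) + o(10, u(-3, 0)) = 1*(-85) + 5/3 = -85 + 5/3 = -250/3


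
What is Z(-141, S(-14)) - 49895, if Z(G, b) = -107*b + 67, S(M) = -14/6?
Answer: -148735/3 ≈ -49578.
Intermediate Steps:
S(M) = -7/3 (S(M) = -14*⅙ = -7/3)
Z(G, b) = 67 - 107*b
Z(-141, S(-14)) - 49895 = (67 - 107*(-7/3)) - 49895 = (67 + 749/3) - 49895 = 950/3 - 49895 = -148735/3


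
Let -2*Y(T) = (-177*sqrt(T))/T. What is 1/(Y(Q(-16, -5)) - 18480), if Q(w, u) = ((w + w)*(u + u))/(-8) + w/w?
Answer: -320320/5919517081 + 118*I*sqrt(39)/17758551243 ≈ -5.4113e-5 + 4.1496e-8*I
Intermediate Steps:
Q(w, u) = 1 - u*w/2 (Q(w, u) = ((2*w)*(2*u))*(-1/8) + 1 = (4*u*w)*(-1/8) + 1 = -u*w/2 + 1 = 1 - u*w/2)
Y(T) = 177/(2*sqrt(T)) (Y(T) = -(-177*sqrt(T))/(2*T) = -(-177)/(2*sqrt(T)) = 177/(2*sqrt(T)))
1/(Y(Q(-16, -5)) - 18480) = 1/(177/(2*sqrt(1 - 1/2*(-5)*(-16))) - 18480) = 1/(177/(2*sqrt(1 - 40)) - 18480) = 1/(177/(2*sqrt(-39)) - 18480) = 1/(177*(-I*sqrt(39)/39)/2 - 18480) = 1/(-59*I*sqrt(39)/26 - 18480) = 1/(-18480 - 59*I*sqrt(39)/26)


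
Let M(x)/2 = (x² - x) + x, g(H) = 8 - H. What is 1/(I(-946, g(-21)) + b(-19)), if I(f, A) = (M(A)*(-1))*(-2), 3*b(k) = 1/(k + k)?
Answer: 114/383495 ≈ 0.00029727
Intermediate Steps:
b(k) = 1/(6*k) (b(k) = 1/(3*(k + k)) = 1/(3*((2*k))) = (1/(2*k))/3 = 1/(6*k))
M(x) = 2*x² (M(x) = 2*((x² - x) + x) = 2*x²)
I(f, A) = 4*A² (I(f, A) = ((2*A²)*(-1))*(-2) = -2*A²*(-2) = 4*A²)
1/(I(-946, g(-21)) + b(-19)) = 1/(4*(8 - 1*(-21))² + (⅙)/(-19)) = 1/(4*(8 + 21)² + (⅙)*(-1/19)) = 1/(4*29² - 1/114) = 1/(4*841 - 1/114) = 1/(3364 - 1/114) = 1/(383495/114) = 114/383495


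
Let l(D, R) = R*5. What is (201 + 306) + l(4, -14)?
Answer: 437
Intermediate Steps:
l(D, R) = 5*R
(201 + 306) + l(4, -14) = (201 + 306) + 5*(-14) = 507 - 70 = 437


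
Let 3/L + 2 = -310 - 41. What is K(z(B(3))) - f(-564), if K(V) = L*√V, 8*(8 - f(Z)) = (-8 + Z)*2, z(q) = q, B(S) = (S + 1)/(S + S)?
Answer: -151 - √6/353 ≈ -151.01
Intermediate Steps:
B(S) = (1 + S)/(2*S) (B(S) = (1 + S)/((2*S)) = (1 + S)*(1/(2*S)) = (1 + S)/(2*S))
L = -3/353 (L = 3/(-2 + (-310 - 41)) = 3/(-2 - 351) = 3/(-353) = 3*(-1/353) = -3/353 ≈ -0.0084986)
f(Z) = 10 - Z/4 (f(Z) = 8 - (-8 + Z)*2/8 = 8 - (-16 + 2*Z)/8 = 8 + (2 - Z/4) = 10 - Z/4)
K(V) = -3*√V/353
K(z(B(3))) - f(-564) = -3*√6*√(1 + 3)/6/353 - (10 - ¼*(-564)) = -3*√6/3/353 - (10 + 141) = -√6/353 - 1*151 = -√6/353 - 151 = -151 - √6/353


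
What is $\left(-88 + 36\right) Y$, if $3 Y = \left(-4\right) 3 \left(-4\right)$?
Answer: $-832$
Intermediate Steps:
$Y = 16$ ($Y = \frac{\left(-4\right) 3 \left(-4\right)}{3} = \frac{\left(-12\right) \left(-4\right)}{3} = \frac{1}{3} \cdot 48 = 16$)
$\left(-88 + 36\right) Y = \left(-88 + 36\right) 16 = \left(-52\right) 16 = -832$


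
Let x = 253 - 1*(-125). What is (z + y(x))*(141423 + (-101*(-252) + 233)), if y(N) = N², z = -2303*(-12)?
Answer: 28495256160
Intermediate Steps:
x = 378 (x = 253 + 125 = 378)
z = 27636
(z + y(x))*(141423 + (-101*(-252) + 233)) = (27636 + 378²)*(141423 + (-101*(-252) + 233)) = (27636 + 142884)*(141423 + (25452 + 233)) = 170520*(141423 + 25685) = 170520*167108 = 28495256160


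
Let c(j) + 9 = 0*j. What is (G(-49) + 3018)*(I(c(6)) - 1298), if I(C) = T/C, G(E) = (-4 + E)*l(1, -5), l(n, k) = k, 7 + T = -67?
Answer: -38109064/9 ≈ -4.2343e+6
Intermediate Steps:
c(j) = -9 (c(j) = -9 + 0*j = -9 + 0 = -9)
T = -74 (T = -7 - 67 = -74)
G(E) = 20 - 5*E (G(E) = (-4 + E)*(-5) = 20 - 5*E)
I(C) = -74/C
(G(-49) + 3018)*(I(c(6)) - 1298) = ((20 - 5*(-49)) + 3018)*(-74/(-9) - 1298) = ((20 + 245) + 3018)*(-74*(-1/9) - 1298) = (265 + 3018)*(74/9 - 1298) = 3283*(-11608/9) = -38109064/9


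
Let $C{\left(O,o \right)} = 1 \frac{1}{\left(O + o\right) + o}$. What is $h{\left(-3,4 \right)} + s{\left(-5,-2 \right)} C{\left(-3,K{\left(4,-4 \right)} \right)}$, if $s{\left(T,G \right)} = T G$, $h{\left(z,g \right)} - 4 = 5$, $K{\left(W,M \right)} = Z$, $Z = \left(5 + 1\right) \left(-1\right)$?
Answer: $\frac{25}{3} \approx 8.3333$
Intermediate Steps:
$Z = -6$ ($Z = 6 \left(-1\right) = -6$)
$K{\left(W,M \right)} = -6$
$h{\left(z,g \right)} = 9$ ($h{\left(z,g \right)} = 4 + 5 = 9$)
$C{\left(O,o \right)} = \frac{1}{O + 2 o}$ ($C{\left(O,o \right)} = 1 \frac{1}{O + 2 o} = \frac{1}{O + 2 o}$)
$s{\left(T,G \right)} = G T$
$h{\left(-3,4 \right)} + s{\left(-5,-2 \right)} C{\left(-3,K{\left(4,-4 \right)} \right)} = 9 + \frac{\left(-2\right) \left(-5\right)}{-3 + 2 \left(-6\right)} = 9 + \frac{10}{-3 - 12} = 9 + \frac{10}{-15} = 9 + 10 \left(- \frac{1}{15}\right) = 9 - \frac{2}{3} = \frac{25}{3}$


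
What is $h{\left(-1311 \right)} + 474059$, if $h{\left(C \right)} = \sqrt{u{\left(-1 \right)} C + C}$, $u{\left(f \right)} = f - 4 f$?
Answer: $474059 + 2 i \sqrt{1311} \approx 4.7406 \cdot 10^{5} + 72.416 i$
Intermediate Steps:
$u{\left(f \right)} = - 3 f$
$h{\left(C \right)} = 2 \sqrt{C}$ ($h{\left(C \right)} = \sqrt{\left(-3\right) \left(-1\right) C + C} = \sqrt{3 C + C} = \sqrt{4 C} = 2 \sqrt{C}$)
$h{\left(-1311 \right)} + 474059 = 2 \sqrt{-1311} + 474059 = 2 i \sqrt{1311} + 474059 = 474059 + 2 i \sqrt{1311}$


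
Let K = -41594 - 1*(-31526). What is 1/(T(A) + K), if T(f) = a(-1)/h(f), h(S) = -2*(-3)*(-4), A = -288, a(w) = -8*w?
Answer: -3/30205 ≈ -9.9321e-5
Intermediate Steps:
h(S) = -24 (h(S) = 6*(-4) = -24)
K = -10068 (K = -41594 + 31526 = -10068)
T(f) = -⅓ (T(f) = -8*(-1)/(-24) = 8*(-1/24) = -⅓)
1/(T(A) + K) = 1/(-⅓ - 10068) = 1/(-30205/3) = -3/30205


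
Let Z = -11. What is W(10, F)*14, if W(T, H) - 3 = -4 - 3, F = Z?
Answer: -56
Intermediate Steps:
F = -11
W(T, H) = -4 (W(T, H) = 3 + (-4 - 3) = 3 - 7 = -4)
W(10, F)*14 = -4*14 = -56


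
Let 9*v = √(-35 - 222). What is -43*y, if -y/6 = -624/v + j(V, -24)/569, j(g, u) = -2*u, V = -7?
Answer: 12384/569 + 1448928*I*√257/257 ≈ 21.764 + 90382.0*I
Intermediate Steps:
v = I*√257/9 (v = √(-35 - 222)/9 = √(-257)/9 = (I*√257)/9 = I*√257/9 ≈ 1.7812*I)
y = -288/569 - 33696*I*√257/257 (y = -6*(-624*(-9*I*√257/257) - 2*(-24)/569) = -6*(-(-5616)*I*√257/257 + 48*(1/569)) = -6*(5616*I*√257/257 + 48/569) = -6*(48/569 + 5616*I*√257/257) = -288/569 - 33696*I*√257/257 ≈ -0.50615 - 2101.9*I)
-43*y = -43*(-288/569 - 33696*I*√257/257) = 12384/569 + 1448928*I*√257/257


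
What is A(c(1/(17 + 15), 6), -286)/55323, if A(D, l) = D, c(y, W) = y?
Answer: 1/1770336 ≈ 5.6486e-7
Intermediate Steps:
A(c(1/(17 + 15), 6), -286)/55323 = 1/((17 + 15)*55323) = (1/55323)/32 = (1/32)*(1/55323) = 1/1770336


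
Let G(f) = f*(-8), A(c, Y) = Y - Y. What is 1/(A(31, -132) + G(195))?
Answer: -1/1560 ≈ -0.00064103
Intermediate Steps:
A(c, Y) = 0
G(f) = -8*f
1/(A(31, -132) + G(195)) = 1/(0 - 8*195) = 1/(0 - 1560) = 1/(-1560) = -1/1560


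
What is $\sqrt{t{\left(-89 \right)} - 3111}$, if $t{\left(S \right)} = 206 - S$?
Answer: $16 i \sqrt{11} \approx 53.066 i$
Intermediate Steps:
$\sqrt{t{\left(-89 \right)} - 3111} = \sqrt{\left(206 - -89\right) - 3111} = \sqrt{\left(206 + 89\right) - 3111} = \sqrt{295 - 3111} = \sqrt{-2816} = 16 i \sqrt{11}$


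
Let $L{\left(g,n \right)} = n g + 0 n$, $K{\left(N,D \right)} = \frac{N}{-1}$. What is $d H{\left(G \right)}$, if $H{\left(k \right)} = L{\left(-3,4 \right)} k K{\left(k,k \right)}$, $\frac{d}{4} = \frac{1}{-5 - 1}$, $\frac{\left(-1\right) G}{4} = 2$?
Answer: $-512$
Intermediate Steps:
$G = -8$ ($G = \left(-4\right) 2 = -8$)
$K{\left(N,D \right)} = - N$ ($K{\left(N,D \right)} = N \left(-1\right) = - N$)
$d = - \frac{2}{3}$ ($d = \frac{4}{-5 - 1} = \frac{4}{-6} = 4 \left(- \frac{1}{6}\right) = - \frac{2}{3} \approx -0.66667$)
$L{\left(g,n \right)} = g n$ ($L{\left(g,n \right)} = g n + 0 = g n$)
$H{\left(k \right)} = 12 k^{2}$ ($H{\left(k \right)} = \left(-3\right) 4 k \left(- k\right) = - 12 k \left(- k\right) = 12 k^{2}$)
$d H{\left(G \right)} = - \frac{2 \cdot 12 \left(-8\right)^{2}}{3} = - \frac{2 \cdot 12 \cdot 64}{3} = \left(- \frac{2}{3}\right) 768 = -512$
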